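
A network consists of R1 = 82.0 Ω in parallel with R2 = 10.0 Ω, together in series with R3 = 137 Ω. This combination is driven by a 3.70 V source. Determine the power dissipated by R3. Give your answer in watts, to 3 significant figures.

Reduce the parallel combination to a single R_p; the circuit then becomes R_p in series with the remaining resistor.
R_p = (82.0×10.0)/(82.0+10.0) = 8.913 Ω
R_total = R_p + 137 = 8.913 + 137 = 145.9 Ω
I = V / R_total = 3.70 / 145.9 = 0.02536 A
R3 is the series element, so its power is I²R.
P_R3 = (0.02536)² × 137 = 0.08809 W

0.0881 W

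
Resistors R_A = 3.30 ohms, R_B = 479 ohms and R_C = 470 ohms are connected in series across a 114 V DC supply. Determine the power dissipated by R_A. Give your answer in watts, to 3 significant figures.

Series elements share the same current, so find I first, then use P = I²R.
R_total = 3.30 + 479 + 470 = 952.3 Ω
I = V / R_total = 114 / 952.3 = 0.1197 A
P_R_A = I² × R_A = (0.1197)² × 3.30 = 0.04729 W

0.0473 W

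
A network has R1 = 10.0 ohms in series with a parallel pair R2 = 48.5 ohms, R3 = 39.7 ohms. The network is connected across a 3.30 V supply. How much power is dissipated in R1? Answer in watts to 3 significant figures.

0.107 W

First combine the parallel branches into one equivalent R_p, then R1 + R_p is a series pair.
R_p = (48.5×39.7)/(48.5+39.7) = 21.83 Ω
R_total = 10.0 + 21.83 = 31.83 Ω
I = V / R_total = 3.30 / 31.83 = 0.1037 A
The full supply current passes through R1: P = I²R.
P_R1 = (0.1037)² × 10.0 = 0.1075 W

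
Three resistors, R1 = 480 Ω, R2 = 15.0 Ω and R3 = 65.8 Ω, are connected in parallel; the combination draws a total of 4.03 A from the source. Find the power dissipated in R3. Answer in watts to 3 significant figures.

35.0 W

Only the total current is stated, so first find the parallel equivalent to get the voltage across the combination.
1/R_eq = 1/480 + 1/15.0 + 1/65.8 ⇒ R_eq = 11.91 Ω
V = I_total × R_eq = 4.030 × 11.91 = 48.01 V
P_R3 = V² / R3 = (48.01)² / 65.8 = 35.02 W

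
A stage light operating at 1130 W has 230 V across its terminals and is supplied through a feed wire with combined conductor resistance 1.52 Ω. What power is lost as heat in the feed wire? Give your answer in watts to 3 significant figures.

The feed wire and load are in series, so the same current flows in both; the loss is I²R_line.
I = P / V = 1130 / 230 = 4.913 A through the feed wire.
P_line = I² R_line = (4.913)² × 1.52 = 36.69 W

36.7 W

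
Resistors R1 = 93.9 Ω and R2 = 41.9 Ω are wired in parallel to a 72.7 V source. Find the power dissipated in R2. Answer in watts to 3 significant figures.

R2 sits directly across the source, so P = V²/R with V = 72.7 V.
P_R2 = V² / R2 = (72.7)² / 41.9 Ω = 126.1 W

126 W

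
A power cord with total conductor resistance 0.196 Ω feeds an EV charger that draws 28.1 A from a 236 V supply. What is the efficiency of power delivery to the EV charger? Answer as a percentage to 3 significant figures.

The power cord carries the full 28.1 A.
P_line = I² R_line = (28.10)² × 0.196 = 154.8 W
P_source = V I = 236 × 28.10 = 6632 W; P_load = 6477 W
η = P_load / P_source = 6477 / 6632 = 0.9767

97.7 %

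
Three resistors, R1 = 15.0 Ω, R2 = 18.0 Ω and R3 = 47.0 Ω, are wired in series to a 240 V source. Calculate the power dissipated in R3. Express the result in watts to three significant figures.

423 W

The current is common to all series resistors; compute it, then apply P = I²R for the target.
R_total = 15.0 + 18.0 + 47.0 = 80.00 Ω
I = V / R_total = 240 / 80.00 = 3.000 A
P_R3 = I² × R3 = (3.000)² × 47.0 = 423.0 W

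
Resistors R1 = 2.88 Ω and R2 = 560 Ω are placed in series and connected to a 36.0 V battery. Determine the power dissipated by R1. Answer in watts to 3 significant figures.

Every series element carries the same I. Get I from the total resistance, then P = I² × R1.
R_total = 2.88 + 560 = 562.9 Ω
I = V / R_total = 36.0 / 562.9 = 0.06396 A
P_R1 = I² × R1 = (0.06396)² × 2.88 = 0.01178 W

0.0118 W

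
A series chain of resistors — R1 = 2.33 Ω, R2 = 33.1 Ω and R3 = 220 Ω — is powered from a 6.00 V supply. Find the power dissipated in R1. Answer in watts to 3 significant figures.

0.00129 W

The current is common to all series resistors; compute it, then apply P = I²R for the target.
R_total = 2.33 + 33.1 + 220 = 255.4 Ω
I = V / R_total = 6.00 / 255.4 = 0.02349 A
P_R1 = I² × R1 = (0.02349)² × 2.33 = 0.001286 W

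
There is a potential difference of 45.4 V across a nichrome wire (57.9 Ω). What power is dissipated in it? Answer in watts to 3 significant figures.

35.6 W

Voltage and resistance are given, so P = V²/R is the one-step route.
P = (45.4 V)² / 57.9 Ω = 35.60 W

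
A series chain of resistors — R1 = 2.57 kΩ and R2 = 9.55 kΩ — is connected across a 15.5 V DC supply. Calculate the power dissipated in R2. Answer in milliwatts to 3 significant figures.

Series elements share the same current, so find I first, then use P = I²R.
R_total = (2.57 + 9.55) kΩ = 12120 Ω
I = V / R_total = 15.5 / 12120 = 0.001279 A
P_R2 = I² × R2 = (0.001279)² × 9550 = 0.01562 W

15.6 mW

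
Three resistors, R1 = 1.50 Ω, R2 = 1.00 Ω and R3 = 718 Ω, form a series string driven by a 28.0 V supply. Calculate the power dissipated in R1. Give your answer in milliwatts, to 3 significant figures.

2.27 mW

Series elements share the same current, so find I first, then use P = I²R.
R_total = 1.50 + 1.00 + 718 = 720.5 Ω
I = V / R_total = 28.0 / 720.5 = 0.03886 A
P_R1 = I² × R1 = (0.03886)² × 1.50 = 0.002265 W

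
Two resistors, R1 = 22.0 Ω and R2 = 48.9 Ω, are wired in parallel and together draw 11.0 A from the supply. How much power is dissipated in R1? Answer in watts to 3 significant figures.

1270 W

The branches share the same voltage, but only the total current is given — find V from the equivalent resistance first.
1/R_eq = 1/22.0 + 1/48.9 ⇒ R_eq = 15.17 Ω
V = I_total × R_eq = 11.00 × 15.17 = 166.9 V
P_R1 = V² / R1 = (166.9)² / 22.0 = 1266 W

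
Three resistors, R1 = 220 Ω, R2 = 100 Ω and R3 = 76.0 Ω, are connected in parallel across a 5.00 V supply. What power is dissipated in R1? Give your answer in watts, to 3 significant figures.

0.114 W

Each parallel branch sees the full supply voltage, so P = V²/R applies directly to the target branch.
P_R1 = V² / R1 = (5.00)² / 220 Ω = 0.1136 W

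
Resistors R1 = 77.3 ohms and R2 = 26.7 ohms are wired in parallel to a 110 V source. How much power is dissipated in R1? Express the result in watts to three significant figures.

157 W

Every branch has 110 V across it, so for R1 the power is simply V²/R.
P_R1 = V² / R1 = (110)² / 77.3 Ω = 156.5 W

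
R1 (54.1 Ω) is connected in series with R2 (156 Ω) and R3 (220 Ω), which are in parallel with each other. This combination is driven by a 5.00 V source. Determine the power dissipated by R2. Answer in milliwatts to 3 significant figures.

63.2 mW

Collapse R2‖R3 to a single equivalent, reducing the network to two series elements.
R_p = (156×220)/(156+220) = 91.28 Ω
R_total = 54.1 + 91.28 = 145.4 Ω
I = V / R_total = 5.00 / 145.4 = 0.03439 A
Voltage across the parallel pair: V_p = I × R_p = 0.03439 × 91.28 = 3.139 V
R2 sees V_p directly, so P = V_p² / R2.
P_R2 = (3.139)² / 156 = 0.06318 W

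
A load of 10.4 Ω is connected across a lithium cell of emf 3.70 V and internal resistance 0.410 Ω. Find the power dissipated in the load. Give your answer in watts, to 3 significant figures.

Find the circuit current first, then P = I²R for the load (series elements share I).
I = ε / (r + R) = 3.70 / (0.410 + 10.4) = 0.3423 A
P_load = I² R = (0.3423)² × 10.4 = 1.218 W

1.22 W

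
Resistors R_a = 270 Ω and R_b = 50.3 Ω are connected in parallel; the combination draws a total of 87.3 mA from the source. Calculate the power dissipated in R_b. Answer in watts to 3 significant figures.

The branches share the same voltage, but only the total current is given — find V from the equivalent resistance first.
1/R_eq = 1/270 + 1/50.3 ⇒ R_eq = 42.40 Ω
V = I_total × R_eq = 0.08730 × 42.40 = 3.702 V
P_R_b = V² / R_b = (3.702)² / 50.3 = 0.2724 W

0.272 W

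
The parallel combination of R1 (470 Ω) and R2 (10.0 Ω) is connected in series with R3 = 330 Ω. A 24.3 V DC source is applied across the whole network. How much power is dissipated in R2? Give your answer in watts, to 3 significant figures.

Combine R1 and R2 into their parallel equivalent first, reducing the network to two series resistors.
R_p = (470×10.0)/(470+10.0) = 9.792 Ω
R_total = R_p + 330 = 9.792 + 330 = 339.8 Ω
I = V / R_total = 24.3 / 339.8 = 0.07151 A
Voltage across the parallel pair: V_p = I × R_p = 0.07151 × 9.792 = 0.7002 V
R2 sits across V_p; its power is V_p²/R.
P_R2 = (0.7002)² / 10.0 = 0.04903 W

0.0490 W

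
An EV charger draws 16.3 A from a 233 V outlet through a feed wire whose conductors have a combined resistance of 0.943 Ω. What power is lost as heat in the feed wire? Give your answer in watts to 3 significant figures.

251 W

Line loss is just I²R for the cable — we know both I and R_line directly.
The feed wire carries the full 16.3 A.
P_line = I² R_line = (16.30)² × 0.943 = 250.5 W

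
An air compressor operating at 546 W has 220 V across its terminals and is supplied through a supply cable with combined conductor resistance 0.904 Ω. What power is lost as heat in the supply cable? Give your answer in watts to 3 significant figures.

Only the current and the line resistance are needed for the I²R loss.
I = P / V = 546 / 220 = 2.482 A through the supply cable.
P_line = I² R_line = (2.482)² × 0.904 = 5.568 W

5.57 W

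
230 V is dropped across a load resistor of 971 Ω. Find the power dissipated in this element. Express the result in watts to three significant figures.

54.5 W

Voltage and resistance are given, so P = V²/R is the one-step route.
P = (230 V)² / 971 Ω = 54.48 W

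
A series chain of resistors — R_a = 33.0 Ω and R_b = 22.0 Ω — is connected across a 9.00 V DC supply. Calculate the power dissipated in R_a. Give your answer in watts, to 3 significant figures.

0.884 W

Every series element carries the same I. Get I from the total resistance, then P = I² × R_a.
R_total = 33.0 + 22.0 = 55.00 Ω
I = V / R_total = 9.00 / 55.00 = 0.1636 A
P_R_a = I² × R_a = (0.1636)² × 33.0 = 0.8836 W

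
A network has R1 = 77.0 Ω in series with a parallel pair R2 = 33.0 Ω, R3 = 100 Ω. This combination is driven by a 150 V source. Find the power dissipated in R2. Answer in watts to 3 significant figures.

40.5 W

Reduce the parallel pair to R_p first; the network is then a simple series string.
R_p = (33.0×100)/(33.0+100) = 24.81 Ω
R_total = 77.0 + 24.81 = 101.8 Ω
I = V / R_total = 150 / 101.8 = 1.473 A
Voltage across the parallel pair: V_p = I × R_p = 1.473 × 24.81 = 36.56 V
R2 is across V_p, so use P = V²/R for that branch.
P_R2 = (36.56)² / 33.0 = 40.49 W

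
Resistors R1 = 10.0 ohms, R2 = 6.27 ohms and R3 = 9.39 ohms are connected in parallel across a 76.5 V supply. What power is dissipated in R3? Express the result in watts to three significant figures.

623 W

The supply voltage appears across each parallel branch — just use P = V²/R3.
P_R3 = V² / R3 = (76.5)² / 9.39 Ω = 623.2 W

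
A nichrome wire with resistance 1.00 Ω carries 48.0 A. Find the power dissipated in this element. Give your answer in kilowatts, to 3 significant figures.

The current through and the resistance of the element are both given; use P = I²R.
P = (48.00 A)² × 1.00 Ω = 2304 W

2.30 kW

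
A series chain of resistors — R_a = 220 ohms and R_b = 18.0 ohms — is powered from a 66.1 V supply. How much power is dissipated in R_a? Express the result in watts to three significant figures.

Series elements share the same current, so find I first, then use P = I²R.
R_total = 220 + 18.0 = 238.0 Ω
I = V / R_total = 66.1 / 238.0 = 0.2777 A
P_R_a = I² × R_a = (0.2777)² × 220 = 16.97 W

17.0 W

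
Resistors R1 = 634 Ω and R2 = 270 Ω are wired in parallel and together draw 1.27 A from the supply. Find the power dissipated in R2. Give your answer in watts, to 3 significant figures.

214 W

Only the total current is stated, so first find the parallel equivalent to get the voltage across the combination.
1/R_eq = 1/634 + 1/270 ⇒ R_eq = 189.4 Ω
V = I_total × R_eq = 1.270 × 189.4 = 240.5 V
P_R2 = V² / R2 = (240.5)² / 270 = 214.2 W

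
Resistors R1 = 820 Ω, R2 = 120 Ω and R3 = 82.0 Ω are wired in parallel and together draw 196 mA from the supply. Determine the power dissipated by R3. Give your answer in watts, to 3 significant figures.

We need the common branch voltage; get it from I_total × R_eq, then P = V²/R for the branch.
1/R_eq = 1/820 + 1/120 + 1/82.0 ⇒ R_eq = 45.98 Ω
V = I_total × R_eq = 0.1960 × 45.98 = 9.012 V
P_R3 = V² / R3 = (9.012)² / 82.0 = 0.9905 W

0.991 W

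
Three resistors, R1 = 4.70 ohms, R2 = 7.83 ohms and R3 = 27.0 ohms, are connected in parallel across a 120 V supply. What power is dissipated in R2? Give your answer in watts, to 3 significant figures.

Parallel branches share the same voltage; P = V²/R gives the branch power in one step.
P_R2 = V² / R2 = (120)² / 7.83 Ω = 1839 W

1840 W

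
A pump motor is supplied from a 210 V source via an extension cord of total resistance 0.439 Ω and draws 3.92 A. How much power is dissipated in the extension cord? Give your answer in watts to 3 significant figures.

6.75 W

The extension cord and load are in series, so the same current flows in both; the loss is I²R_line.
The extension cord carries the full 3.92 A.
P_line = I² R_line = (3.920)² × 0.439 = 6.746 W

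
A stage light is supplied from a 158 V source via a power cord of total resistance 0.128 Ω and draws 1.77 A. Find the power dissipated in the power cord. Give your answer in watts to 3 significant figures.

The power cord and load are in series, so the same current flows in both; the loss is I²R_line.
The power cord carries the full 1.77 A.
P_line = I² R_line = (1.770)² × 0.128 = 0.4010 W

0.401 W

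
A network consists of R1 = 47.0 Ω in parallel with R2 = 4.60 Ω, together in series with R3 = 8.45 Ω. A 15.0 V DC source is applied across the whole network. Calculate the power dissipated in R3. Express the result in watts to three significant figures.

First find R_p for the parallel pair, then treat R_p + R3 as a series loop.
R_p = (47.0×4.60)/(47.0+4.60) = 4.190 Ω
R_total = R_p + 8.45 = 4.190 + 8.45 = 12.64 Ω
I = V / R_total = 15.0 / 12.64 = 1.187 A
R3 is the series element, so its power is I²R.
P_R3 = (1.187)² × 8.45 = 11.90 W

11.9 W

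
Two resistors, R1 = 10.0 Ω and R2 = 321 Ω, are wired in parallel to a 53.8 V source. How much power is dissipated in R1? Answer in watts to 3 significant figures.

Parallel branches share the same voltage; P = V²/R gives the branch power in one step.
P_R1 = V² / R1 = (53.8)² / 10.0 Ω = 289.4 W

289 W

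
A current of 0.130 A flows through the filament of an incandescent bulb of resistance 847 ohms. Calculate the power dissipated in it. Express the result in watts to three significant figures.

Current and resistance are given, so P = I²R is the direct form.
P = (0.1300 A)² × 847 Ω = 14.31 W

14.3 W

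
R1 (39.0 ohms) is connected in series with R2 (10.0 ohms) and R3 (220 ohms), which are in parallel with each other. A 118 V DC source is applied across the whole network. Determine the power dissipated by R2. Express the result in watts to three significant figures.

Collapse R2‖R3 to a single equivalent, reducing the network to two series elements.
R_p = (10.0×220)/(10.0+220) = 9.565 Ω
R_total = 39.0 + 9.565 = 48.57 Ω
I = V / R_total = 118 / 48.57 = 2.430 A
Voltage across the parallel pair: V_p = I × R_p = 2.430 × 9.565 = 23.24 V
R2 sees V_p directly, so P = V_p² / R2.
P_R2 = (23.24)² / 10.0 = 54.01 W

54.0 W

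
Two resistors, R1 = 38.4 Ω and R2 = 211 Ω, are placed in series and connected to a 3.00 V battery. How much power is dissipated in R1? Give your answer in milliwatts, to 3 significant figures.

Every series element carries the same I. Get I from the total resistance, then P = I² × R1.
R_total = 38.4 + 211 = 249.4 Ω
I = V / R_total = 3.00 / 249.4 = 0.01203 A
P_R1 = I² × R1 = (0.01203)² × 38.4 = 0.005556 W

5.56 mW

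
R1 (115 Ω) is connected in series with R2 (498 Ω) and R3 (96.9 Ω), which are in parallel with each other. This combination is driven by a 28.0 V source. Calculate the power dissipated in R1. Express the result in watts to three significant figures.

Collapse R2‖R3 to a single equivalent, reducing the network to two series elements.
R_p = (498×96.9)/(498+96.9) = 81.12 Ω
R_total = 115 + 81.12 = 196.1 Ω
I = V / R_total = 28.0 / 196.1 = 0.1428 A
R1 carries the full series current, so P = I²R.
P_R1 = (0.1428)² × 115 = 2.344 W

2.34 W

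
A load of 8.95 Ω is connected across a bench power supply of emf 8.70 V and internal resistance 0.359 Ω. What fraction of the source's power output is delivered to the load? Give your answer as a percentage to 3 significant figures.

96.1 %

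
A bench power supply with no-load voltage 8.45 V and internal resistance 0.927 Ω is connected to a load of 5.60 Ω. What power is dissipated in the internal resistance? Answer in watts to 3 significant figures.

1.55 W

Internal loss is I²r, with I set by the total series resistance r+R.
I = ε / (r + R) = 8.45 / (0.927 + 5.60) = 1.295 A
P_int = I² r = (1.295)² × 0.927 = 1.554 W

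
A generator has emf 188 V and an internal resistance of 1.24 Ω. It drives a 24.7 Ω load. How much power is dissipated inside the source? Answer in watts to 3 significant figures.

The internal resistance carries the same current as the load; P_int = I²r.
I = ε / (r + R) = 188 / (1.24 + 24.7) = 7.247 A
P_int = I² r = (7.247)² × 1.24 = 65.13 W

65.1 W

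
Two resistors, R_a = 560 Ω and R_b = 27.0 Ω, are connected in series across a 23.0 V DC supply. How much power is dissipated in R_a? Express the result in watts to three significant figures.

The current is common to all series resistors; compute it, then apply P = I²R for the target.
R_total = 560 + 27.0 = 587.0 Ω
I = V / R_total = 23.0 / 587.0 = 0.03918 A
P_R_a = I² × R_a = (0.03918)² × 560 = 0.8597 W

0.860 W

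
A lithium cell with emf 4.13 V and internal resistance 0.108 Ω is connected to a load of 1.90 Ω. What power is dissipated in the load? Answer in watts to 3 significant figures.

The internal resistance and the load are in series, so the same I flows through both; get I from ε/(r+R), then I²R for the load.
I = ε / (r + R) = 4.13 / (0.108 + 1.90) = 2.057 A
P_load = I² R = (2.057)² × 1.90 = 8.038 W

8.04 W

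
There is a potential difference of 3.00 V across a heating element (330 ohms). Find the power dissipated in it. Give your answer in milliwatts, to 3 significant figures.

27.3 mW

Voltage and resistance are given, so P = V²/R is the one-step route.
P = (3.00 V)² / 330 Ω = 0.02727 W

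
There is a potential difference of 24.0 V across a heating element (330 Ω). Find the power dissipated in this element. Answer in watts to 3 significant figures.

1.75 W

With V across and R both known, P = V²/R gives the dissipation directly.
P = (24.0 V)² / 330 Ω = 1.745 W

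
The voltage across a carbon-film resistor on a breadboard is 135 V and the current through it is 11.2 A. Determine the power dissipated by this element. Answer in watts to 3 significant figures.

1510 W

V and I are known directly — P = V I, no intermediate step needed.
P = 135 V × 11.20 A = 1512 W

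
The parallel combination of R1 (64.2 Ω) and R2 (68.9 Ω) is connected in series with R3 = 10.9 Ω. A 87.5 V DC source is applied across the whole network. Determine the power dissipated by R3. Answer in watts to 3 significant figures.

42.8 W

Collapse the R1‖R2 pair into one equivalent R_p; then R_p and R3 form a series string.
R_p = (64.2×68.9)/(64.2+68.9) = 33.23 Ω
R_total = R_p + 10.9 = 33.23 + 10.9 = 44.13 Ω
I = V / R_total = 87.5 / 44.13 = 1.983 A
R3 carries the full series current, so P = I²R.
P_R3 = (1.983)² × 10.9 = 42.85 W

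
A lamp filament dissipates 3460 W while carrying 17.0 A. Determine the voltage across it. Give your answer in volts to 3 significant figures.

Rearranging the power relation for the two known quantities gives V = P / I.
V = 3460 / 17.00 = 203.5 V

204 V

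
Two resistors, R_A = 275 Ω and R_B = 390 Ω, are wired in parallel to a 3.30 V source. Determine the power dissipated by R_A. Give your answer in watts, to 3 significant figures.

0.0396 W

R_A sits directly across the source, so P = V²/R with V = 3.30 V.
P_R_A = V² / R_A = (3.30)² / 275 Ω = 0.03960 W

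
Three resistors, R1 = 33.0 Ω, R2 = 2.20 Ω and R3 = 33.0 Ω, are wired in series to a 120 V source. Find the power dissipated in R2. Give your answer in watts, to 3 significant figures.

6.81 W

Since the resistors are in series they all carry the loop current I = V/R_total; the power in any one is I²R.
R_total = 33.0 + 2.20 + 33.0 = 68.20 Ω
I = V / R_total = 120 / 68.20 = 1.760 A
P_R2 = I² × R2 = (1.760)² × 2.20 = 6.811 W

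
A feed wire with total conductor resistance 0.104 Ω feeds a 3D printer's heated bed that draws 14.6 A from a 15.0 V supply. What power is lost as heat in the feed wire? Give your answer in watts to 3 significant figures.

22.2 W

Only the current and the line resistance are needed for the I²R loss.
The feed wire carries the full 14.6 A.
P_line = I² R_line = (14.60)² × 0.104 = 22.17 W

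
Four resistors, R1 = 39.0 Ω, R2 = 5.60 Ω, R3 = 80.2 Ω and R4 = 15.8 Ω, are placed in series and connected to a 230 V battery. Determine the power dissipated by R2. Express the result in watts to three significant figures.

Every series element carries the same I. Get I from the total resistance, then P = I² × R2.
R_total = 39.0 + 5.60 + 80.2 + 15.8 = 140.6 Ω
I = V / R_total = 230 / 140.6 = 1.636 A
P_R2 = I² × R2 = (1.636)² × 5.60 = 14.99 W

15.0 W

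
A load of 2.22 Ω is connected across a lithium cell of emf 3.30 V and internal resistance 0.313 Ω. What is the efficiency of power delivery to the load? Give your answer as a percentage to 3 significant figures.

The source delivers εI, of which I²R reaches the load and I²r is lost; since I is common, η = R/(R+r).
η = R / (R + r) = 2.22 / (2.22 + 0.313) = 0.8764

87.6 %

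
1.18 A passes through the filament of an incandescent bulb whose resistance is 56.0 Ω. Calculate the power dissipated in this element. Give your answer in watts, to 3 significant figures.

Current and resistance are given, so P = I²R is the direct form.
P = (1.180 A)² × 56.0 Ω = 77.97 W

78.0 W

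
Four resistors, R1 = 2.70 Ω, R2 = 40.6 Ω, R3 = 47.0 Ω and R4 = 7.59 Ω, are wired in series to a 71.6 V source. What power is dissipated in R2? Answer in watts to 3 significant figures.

21.7 W

Since the resistors are in series they all carry the loop current I = V/R_total; the power in any one is I²R.
R_total = 2.70 + 40.6 + 47.0 + 7.59 = 97.89 Ω
I = V / R_total = 71.6 / 97.89 = 0.7314 A
P_R2 = I² × R2 = (0.7314)² × 40.6 = 21.72 W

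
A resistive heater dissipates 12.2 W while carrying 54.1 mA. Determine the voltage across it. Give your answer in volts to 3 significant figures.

226 V

Inverting the appropriate power form: V = P / I.
V = 12.2 / 0.05410 = 225.5 V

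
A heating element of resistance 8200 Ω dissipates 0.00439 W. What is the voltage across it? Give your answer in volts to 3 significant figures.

Rearranging the power relation for the two known quantities gives V = √(P R).
V = √(0.00439 × 8200) = 6.000 V

6.00 V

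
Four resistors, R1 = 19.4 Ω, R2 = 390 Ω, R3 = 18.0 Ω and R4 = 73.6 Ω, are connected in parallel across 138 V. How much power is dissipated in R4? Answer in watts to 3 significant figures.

Every branch has 138 V across it, so for R4 the power is simply V²/R.
P_R4 = V² / R4 = (138)² / 73.6 Ω = 258.8 W

259 W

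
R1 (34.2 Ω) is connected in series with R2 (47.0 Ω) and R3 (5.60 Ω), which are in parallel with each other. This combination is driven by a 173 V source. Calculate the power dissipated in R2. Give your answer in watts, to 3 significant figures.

Collapse R2‖R3 to a single equivalent, reducing the network to two series elements.
R_p = (47.0×5.60)/(47.0+5.60) = 5.004 Ω
R_total = 34.2 + 5.004 = 39.20 Ω
I = V / R_total = 173 / 39.20 = 4.413 A
Voltage across the parallel pair: V_p = I × R_p = 4.413 × 5.004 = 22.08 V
With V_p across R2, its power is V_p²/R2.
P_R2 = (22.08)² / 47.0 = 10.37 W

10.4 W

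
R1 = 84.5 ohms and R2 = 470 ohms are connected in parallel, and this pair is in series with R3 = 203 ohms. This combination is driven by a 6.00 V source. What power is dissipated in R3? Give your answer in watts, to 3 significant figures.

Combine R1 and R2 into their parallel equivalent first, reducing the network to two series resistors.
R_p = (84.5×470)/(84.5+470) = 71.62 Ω
R_total = R_p + 203 = 71.62 + 203 = 274.6 Ω
I = V / R_total = 6.00 / 274.6 = 0.02185 A
R3 is the series element, so its power is I²R.
P_R3 = (0.02185)² × 203 = 0.09690 W

0.0969 W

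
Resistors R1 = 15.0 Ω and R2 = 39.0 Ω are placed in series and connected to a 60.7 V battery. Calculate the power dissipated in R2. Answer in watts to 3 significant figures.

49.3 W

Series elements share the same current, so find I first, then use P = I²R.
R_total = 15.0 + 39.0 = 54.00 Ω
I = V / R_total = 60.7 / 54.00 = 1.124 A
P_R2 = I² × R2 = (1.124)² × 39.0 = 49.28 W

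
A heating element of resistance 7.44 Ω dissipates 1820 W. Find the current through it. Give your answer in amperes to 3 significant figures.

Rearranging the power relation for the two known quantities gives I = √(P / R).
I = √(1820 / 7.44) = 15.64 A

15.6 A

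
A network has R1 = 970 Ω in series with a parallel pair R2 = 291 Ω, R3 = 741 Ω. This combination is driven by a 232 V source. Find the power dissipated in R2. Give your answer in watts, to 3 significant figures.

5.81 W

Collapse R2‖R3 to a single equivalent, reducing the network to two series elements.
R_p = (291×741)/(291+741) = 208.9 Ω
R_total = 970 + 208.9 = 1179 Ω
I = V / R_total = 232 / 1179 = 0.1968 A
Voltage across the parallel pair: V_p = I × R_p = 0.1968 × 208.9 = 41.12 V
With V_p across R2, its power is V_p²/R2.
P_R2 = (41.12)² / 291 = 5.810 W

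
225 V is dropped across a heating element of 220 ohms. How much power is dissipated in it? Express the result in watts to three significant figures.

Voltage and resistance are given, so P = V²/R is the one-step route.
P = (225 V)² / 220 Ω = 230.1 W

230 W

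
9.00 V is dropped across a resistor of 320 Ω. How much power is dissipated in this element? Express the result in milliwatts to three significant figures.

V and R are stated; P = V²/R avoids computing the current.
P = (9.00 V)² / 320 Ω = 0.2531 W

253 mW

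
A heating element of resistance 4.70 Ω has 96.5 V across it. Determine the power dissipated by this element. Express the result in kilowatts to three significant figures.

V and R are stated; P = V²/R avoids computing the current.
P = (96.5 V)² / 4.70 Ω = 1981 W

1.98 kW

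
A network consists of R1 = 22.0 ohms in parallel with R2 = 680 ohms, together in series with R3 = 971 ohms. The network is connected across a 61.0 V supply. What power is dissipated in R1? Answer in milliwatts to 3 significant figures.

Collapse the R1‖R2 pair into one equivalent R_p; then R_p and R3 form a series string.
R_p = (22.0×680)/(22.0+680) = 21.31 Ω
R_total = R_p + 971 = 21.31 + 971 = 992.3 Ω
I = V / R_total = 61.0 / 992.3 = 0.06147 A
Voltage across the parallel pair: V_p = I × R_p = 0.06147 × 21.31 = 1.310 V
R1 has V_p across it, so P = V_p²/R1.
P_R1 = (1.310)² / 22.0 = 0.07801 W

78.0 mW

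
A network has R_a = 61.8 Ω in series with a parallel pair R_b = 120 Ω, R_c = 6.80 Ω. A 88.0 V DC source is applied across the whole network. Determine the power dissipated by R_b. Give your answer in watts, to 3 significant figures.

0.574 W

Replace R_b and R_c with their parallel equivalent so the circuit becomes R_a in series with R_p.
R_p = (120×6.80)/(120+6.80) = 6.435 Ω
R_total = 61.8 + 6.435 = 68.24 Ω
I = V / R_total = 88.0 / 68.24 = 1.290 A
Voltage across the parallel pair: V_p = I × R_p = 1.290 × 6.435 = 8.299 V
R_b is across V_p, so use P = V²/R for that branch.
P_R_b = (8.299)² / 120 = 0.5740 W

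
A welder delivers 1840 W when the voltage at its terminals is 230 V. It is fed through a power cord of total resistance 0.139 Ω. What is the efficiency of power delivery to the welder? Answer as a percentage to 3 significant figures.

99.5 %

I = P / V = 1840 / 230 = 8.000 A through the power cord.
P_line = I² R_line = (8.000)² × 0.139 = 8.896 W
P_source = P_load + P_line = 1840 + 8.896 = 1849 W
η = P_load / P_source = 1840 / 1849 = 0.9952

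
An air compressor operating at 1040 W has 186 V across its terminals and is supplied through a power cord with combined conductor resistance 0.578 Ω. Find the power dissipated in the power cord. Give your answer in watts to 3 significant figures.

18.1 W

Only the current and the line resistance are needed for the I²R loss.
I = P / V = 1040 / 186 = 5.591 A through the power cord.
P_line = I² R_line = (5.591)² × 0.578 = 18.07 W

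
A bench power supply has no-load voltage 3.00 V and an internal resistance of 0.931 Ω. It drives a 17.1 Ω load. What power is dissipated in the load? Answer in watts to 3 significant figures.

With r and R in series, I = ε/(r+R); the load dissipates I²R.
I = ε / (r + R) = 3.00 / (0.931 + 17.1) = 0.1664 A
P_load = I² R = (0.1664)² × 17.1 = 0.4734 W

0.473 W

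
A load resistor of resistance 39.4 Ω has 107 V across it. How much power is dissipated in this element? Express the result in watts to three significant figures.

Voltage and resistance are given, so P = V²/R is the one-step route.
P = (107 V)² / 39.4 Ω = 290.6 W

291 W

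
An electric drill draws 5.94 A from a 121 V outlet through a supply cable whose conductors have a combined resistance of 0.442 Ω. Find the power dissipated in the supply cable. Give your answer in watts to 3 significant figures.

15.6 W

Line loss is just I²R for the cable — we know both I and R_line directly.
The supply cable carries the full 5.94 A.
P_line = I² R_line = (5.940)² × 0.442 = 15.60 W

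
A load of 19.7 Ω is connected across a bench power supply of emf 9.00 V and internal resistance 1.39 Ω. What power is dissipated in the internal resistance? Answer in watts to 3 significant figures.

0.253 W

The internal resistance carries the same current as the load; P_int = I²r.
I = ε / (r + R) = 9.00 / (1.39 + 19.7) = 0.4267 A
P_int = I² r = (0.4267)² × 1.39 = 0.2531 W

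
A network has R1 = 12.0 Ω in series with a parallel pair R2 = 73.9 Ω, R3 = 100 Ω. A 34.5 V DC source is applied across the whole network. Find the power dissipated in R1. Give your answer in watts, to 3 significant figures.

4.81 W

First combine the parallel branches into one equivalent R_p, then R1 + R_p is a series pair.
R_p = (73.9×100)/(73.9+100) = 42.50 Ω
R_total = 12.0 + 42.50 = 54.50 Ω
I = V / R_total = 34.5 / 54.50 = 0.6331 A
R1 is in the main series path, so its power is I²R1.
P_R1 = (0.6331)² × 12.0 = 4.809 W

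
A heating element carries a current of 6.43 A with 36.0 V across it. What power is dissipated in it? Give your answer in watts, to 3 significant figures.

231 W

With V and I both given, power follows immediately from P = V I.
P = 36.0 V × 6.430 A = 231.5 W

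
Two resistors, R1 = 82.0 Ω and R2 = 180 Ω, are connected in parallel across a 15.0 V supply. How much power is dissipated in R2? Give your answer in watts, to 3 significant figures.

1.25 W

The supply voltage appears across each parallel branch — just use P = V²/R2.
P_R2 = V² / R2 = (15.0)² / 180 Ω = 1.250 W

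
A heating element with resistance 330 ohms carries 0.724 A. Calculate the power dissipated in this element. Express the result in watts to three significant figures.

173 W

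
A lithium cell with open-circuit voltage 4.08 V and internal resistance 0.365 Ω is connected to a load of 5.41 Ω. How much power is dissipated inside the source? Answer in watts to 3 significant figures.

r is in series with the load, so it carries the full circuit current — the loss in it is I²r.
I = ε / (r + R) = 4.08 / (0.365 + 5.41) = 0.7065 A
P_int = I² r = (0.7065)² × 0.365 = 0.1822 W

0.182 W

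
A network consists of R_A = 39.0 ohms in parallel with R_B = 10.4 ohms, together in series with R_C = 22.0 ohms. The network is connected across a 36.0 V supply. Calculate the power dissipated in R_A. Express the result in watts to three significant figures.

Combine R_A and R_B into their parallel equivalent first, reducing the network to two series resistors.
R_p = (39.0×10.4)/(39.0+10.4) = 8.211 Ω
R_total = R_p + 22.0 = 8.211 + 22.0 = 30.21 Ω
I = V / R_total = 36.0 / 30.21 = 1.192 A
Voltage across the parallel pair: V_p = I × R_p = 1.192 × 8.211 = 9.784 V
R_A sits across V_p; its power is V_p²/R.
P_R_A = (9.784)² / 39.0 = 2.455 W

2.45 W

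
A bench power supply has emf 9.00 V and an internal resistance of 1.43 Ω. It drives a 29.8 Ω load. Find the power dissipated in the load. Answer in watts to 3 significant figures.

Find the circuit current first, then P = I²R for the load (series elements share I).
I = ε / (r + R) = 9.00 / (1.43 + 29.8) = 0.2882 A
P_load = I² R = (0.2882)² × 29.8 = 2.475 W

2.47 W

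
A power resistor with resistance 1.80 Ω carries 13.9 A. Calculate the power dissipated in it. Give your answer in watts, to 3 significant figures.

348 W

With I and R stated, P = I²R applies in one step.
P = (13.90 A)² × 1.80 Ω = 347.8 W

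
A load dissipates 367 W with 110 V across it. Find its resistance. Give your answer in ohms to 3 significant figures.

33.0 Ω

From P = V I = I²R = V²/R, with the two given quantities we get R = V² / P.
R = (110)² / 367 = 32.97 Ω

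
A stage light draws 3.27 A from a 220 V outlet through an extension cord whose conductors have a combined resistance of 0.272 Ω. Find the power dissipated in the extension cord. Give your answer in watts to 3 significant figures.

2.91 W

Only the current and the line resistance are needed for the I²R loss.
The extension cord carries the full 3.27 A.
P_line = I² R_line = (3.270)² × 0.272 = 2.908 W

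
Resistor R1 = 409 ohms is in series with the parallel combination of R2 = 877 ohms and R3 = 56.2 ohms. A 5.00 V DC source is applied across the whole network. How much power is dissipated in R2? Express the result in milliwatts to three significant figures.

0.373 mW

Reduce the parallel pair to R_p first; the network is then a simple series string.
R_p = (877×56.2)/(877+56.2) = 52.82 Ω
R_total = 409 + 52.82 = 461.8 Ω
I = V / R_total = 5.00 / 461.8 = 0.01083 A
Voltage across the parallel pair: V_p = I × R_p = 0.01083 × 52.82 = 0.5718 V
R2 sees V_p directly, so P = V_p² / R2.
P_R2 = (0.5718)² / 877 = 0.0003728 W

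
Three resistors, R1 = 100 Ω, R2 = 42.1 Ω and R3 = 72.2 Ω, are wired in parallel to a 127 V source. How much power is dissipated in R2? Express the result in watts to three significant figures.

Every branch has 127 V across it, so for R2 the power is simply V²/R.
P_R2 = V² / R2 = (127)² / 42.1 Ω = 383.1 W

383 W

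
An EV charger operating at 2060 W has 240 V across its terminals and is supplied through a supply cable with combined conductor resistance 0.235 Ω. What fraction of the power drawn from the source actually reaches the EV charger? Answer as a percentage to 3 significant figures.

I = P / V = 2060 / 240 = 8.583 A through the supply cable.
P_line = I² R_line = (8.583)² × 0.235 = 17.31 W
P_source = P_load + P_line = 2060 + 17.31 = 2077 W
η = P_load / P_source = 2060 / 2077 = 0.9917

99.2 %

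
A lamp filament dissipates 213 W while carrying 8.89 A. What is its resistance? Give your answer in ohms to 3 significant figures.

2.70 Ω

From P = V I = I²R = V²/R, with the two given quantities we get R = P / I².
R = 213 / (8.890)² = 2.695 Ω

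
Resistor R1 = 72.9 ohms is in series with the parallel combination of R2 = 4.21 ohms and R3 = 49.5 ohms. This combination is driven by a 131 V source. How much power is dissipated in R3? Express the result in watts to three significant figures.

0.885 W

Replace R2 and R3 with their parallel equivalent so the circuit becomes R1 in series with R_p.
R_p = (4.21×49.5)/(4.21+49.5) = 3.880 Ω
R_total = 72.9 + 3.880 = 76.78 Ω
I = V / R_total = 131 / 76.78 = 1.706 A
Voltage across the parallel pair: V_p = I × R_p = 1.706 × 3.880 = 6.620 V
R3 sees V_p directly, so P = V_p² / R3.
P_R3 = (6.620)² / 49.5 = 0.8853 W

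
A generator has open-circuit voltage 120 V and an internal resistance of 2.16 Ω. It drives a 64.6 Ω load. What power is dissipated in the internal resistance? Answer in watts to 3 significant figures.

The source's internal resistance is just another series element carrying I; its dissipation is I²r.
I = ε / (r + R) = 120 / (2.16 + 64.6) = 1.797 A
P_int = I² r = (1.797)² × 2.16 = 6.979 W

6.98 W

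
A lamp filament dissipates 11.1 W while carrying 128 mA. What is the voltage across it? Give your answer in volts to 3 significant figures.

86.7 V

From P = V I = I²R = V²/R, with the two given quantities we get V = P / I.
V = 11.1 / 0.1280 = 86.72 V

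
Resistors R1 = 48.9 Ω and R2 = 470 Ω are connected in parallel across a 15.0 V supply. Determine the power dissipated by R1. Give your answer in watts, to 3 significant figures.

4.60 W

R1 sits directly across the source, so P = V²/R with V = 15.0 V.
P_R1 = V² / R1 = (15.0)² / 48.9 Ω = 4.601 W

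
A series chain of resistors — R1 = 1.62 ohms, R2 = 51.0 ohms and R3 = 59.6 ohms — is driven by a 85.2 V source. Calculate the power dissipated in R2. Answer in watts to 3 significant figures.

Series elements share the same current, so find I first, then use P = I²R.
R_total = 1.62 + 51.0 + 59.6 = 112.2 Ω
I = V / R_total = 85.2 / 112.2 = 0.7592 A
P_R2 = I² × R2 = (0.7592)² × 51.0 = 29.40 W

29.4 W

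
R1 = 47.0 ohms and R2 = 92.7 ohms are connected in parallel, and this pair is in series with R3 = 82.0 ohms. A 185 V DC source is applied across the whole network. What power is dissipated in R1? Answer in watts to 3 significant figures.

55.3 W

Collapse the R1‖R2 pair into one equivalent R_p; then R_p and R3 form a series string.
R_p = (47.0×92.7)/(47.0+92.7) = 31.19 Ω
R_total = R_p + 82.0 = 31.19 + 82.0 = 113.2 Ω
I = V / R_total = 185 / 113.2 = 1.634 A
Voltage across the parallel pair: V_p = I × R_p = 1.634 × 31.19 = 50.97 V
Use P = V²/R for R1 with V = V_p.
P_R1 = (50.97)² / 47.0 = 55.29 W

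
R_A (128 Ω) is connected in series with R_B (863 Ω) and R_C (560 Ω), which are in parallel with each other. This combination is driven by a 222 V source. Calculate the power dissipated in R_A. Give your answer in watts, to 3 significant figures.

28.8 W

Collapse R_B‖R_C to a single equivalent, reducing the network to two series elements.
R_p = (863×560)/(863+560) = 339.6 Ω
R_total = 128 + 339.6 = 467.6 Ω
I = V / R_total = 222 / 467.6 = 0.4747 A
The full supply current passes through R_A: P = I²R.
P_R_A = (0.4747)² × 128 = 28.85 W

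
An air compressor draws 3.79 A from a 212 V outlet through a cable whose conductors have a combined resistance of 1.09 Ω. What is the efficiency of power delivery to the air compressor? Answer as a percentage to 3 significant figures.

98.1 %

The cable carries the full 3.79 A.
P_line = I² R_line = (3.790)² × 1.09 = 15.66 W
P_source = V I = 212 × 3.790 = 803.5 W; P_load = 787.8 W
η = P_load / P_source = 787.8 / 803.5 = 0.9805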